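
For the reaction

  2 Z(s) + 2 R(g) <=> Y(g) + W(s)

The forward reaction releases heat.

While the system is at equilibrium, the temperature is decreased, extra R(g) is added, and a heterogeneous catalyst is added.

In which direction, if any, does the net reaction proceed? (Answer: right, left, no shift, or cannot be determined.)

right

The forward reaction is exothermic. Lowering T favours the exothermic direction — shift to the right.
Adding R (g), a reactant, drives the reaction to the right.
A catalyst speeds both forward and reverse rates equally; it changes neither Q nor K — no shift from this change.
Only the nonzero effect(s) matter; the net shift is to the right.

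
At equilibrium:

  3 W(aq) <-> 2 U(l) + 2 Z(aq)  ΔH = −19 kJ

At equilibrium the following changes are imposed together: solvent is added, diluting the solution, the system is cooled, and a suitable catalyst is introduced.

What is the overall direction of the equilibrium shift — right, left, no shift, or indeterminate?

cannot be determined

Dilution lowers every aqueous concentration by the same factor. Δn_aq = 2 − 3 = -1, so the system shifts toward the side with more dissolved moles — to the left.
The forward reaction is exothermic. Lowering T favours the exothermic direction — shift to the right.
A catalyst speeds both forward and reverse rates equally; it changes neither Q nor K — no shift from this change.
The individual effects push in opposite directions; without quantitative information the net direction cannot be determined.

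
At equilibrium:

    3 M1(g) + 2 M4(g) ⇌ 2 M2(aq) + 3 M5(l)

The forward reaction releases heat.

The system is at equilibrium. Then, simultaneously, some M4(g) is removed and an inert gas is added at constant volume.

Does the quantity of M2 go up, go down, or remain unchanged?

Removing M4 (g), a reactant, drives the reaction to the left.
At constant volume, adding an inert gas leaves every reacting species' partial pressure unchanged, so Q is unchanged — no shift from this change.
The net shift is to the left. M2 is a product, so its amount decreases.

decreases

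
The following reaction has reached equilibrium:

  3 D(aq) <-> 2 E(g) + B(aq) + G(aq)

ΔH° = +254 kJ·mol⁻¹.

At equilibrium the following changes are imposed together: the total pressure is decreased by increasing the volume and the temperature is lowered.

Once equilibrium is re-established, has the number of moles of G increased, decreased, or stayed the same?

Gas moles: reactants 0, products 2 (Δn_gas = +2). Expansion shifts the system toward the side with more moles of gas — to the right.
The forward reaction is endothermic. Lowering T favours the exothermic direction — shift to the left.
The two effects oppose each other, so the net shift — and hence the change in G — cannot be determined from the given information.

cannot be determined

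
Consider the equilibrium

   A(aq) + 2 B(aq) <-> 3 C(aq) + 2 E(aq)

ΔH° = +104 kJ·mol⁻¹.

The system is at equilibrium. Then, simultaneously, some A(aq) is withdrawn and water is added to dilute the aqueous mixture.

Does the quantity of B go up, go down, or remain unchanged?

Removing A (aq), a reactant, drives the reaction to the left.
Dilution lowers every aqueous concentration by the same factor. Δn_aq = 5 − 3 = +2, so the system shifts toward the side with more dissolved moles — to the right.
The two effects oppose each other, so the net shift — and hence the change in B — cannot be determined from the given information.

cannot be determined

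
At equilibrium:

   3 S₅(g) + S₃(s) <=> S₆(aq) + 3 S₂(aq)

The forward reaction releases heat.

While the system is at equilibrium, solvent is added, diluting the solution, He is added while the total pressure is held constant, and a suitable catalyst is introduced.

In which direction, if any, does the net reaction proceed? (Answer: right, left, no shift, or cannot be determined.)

Dilution lowers every aqueous concentration by the same factor. Δn_aq = 4 − 0 = +4, so the system shifts toward the side with more dissolved moles — to the right.
Adding inert gas at constant total pressure expands the volume and lowers every reacting partial pressure. With Δn_gas = 0 − 3 = -3, Q moves away from K toward the side with fewer gas moles, so the system shifts toward the side with more gas moles — to the left.
A catalyst speeds both forward and reverse rates equally; it changes neither Q nor K — no shift from this change.
The individual effects push in opposite directions; without quantitative information the net direction cannot be determined.

cannot be determined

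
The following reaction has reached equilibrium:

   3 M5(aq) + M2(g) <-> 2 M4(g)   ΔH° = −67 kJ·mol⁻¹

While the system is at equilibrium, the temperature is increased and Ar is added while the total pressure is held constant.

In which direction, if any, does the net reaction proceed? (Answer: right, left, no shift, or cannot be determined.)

cannot be determined

The forward reaction is exothermic. Raising T favours the endothermic direction — shift to the left.
Adding inert gas at constant total pressure expands the volume and lowers every reacting partial pressure. With Δn_gas = 2 − 1 = +1, Q moves away from K toward the side with fewer gas moles, so the system shifts toward the side with more gas moles — to the right.
The individual effects push in opposite directions; without quantitative information the net direction cannot be determined.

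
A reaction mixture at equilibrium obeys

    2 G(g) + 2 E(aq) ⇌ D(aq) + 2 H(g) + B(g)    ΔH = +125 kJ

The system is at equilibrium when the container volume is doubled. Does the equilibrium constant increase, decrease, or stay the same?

unchanged

The equilibrium constant depends only on temperature. This perturbation may move the position of equilibrium, but since T is unchanged, K itself is unchanged.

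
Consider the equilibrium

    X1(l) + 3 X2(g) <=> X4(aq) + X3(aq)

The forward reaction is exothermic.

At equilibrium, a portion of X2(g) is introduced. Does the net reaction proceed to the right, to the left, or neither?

right

Adding X2 (g), a reactant, drives the reaction to the right.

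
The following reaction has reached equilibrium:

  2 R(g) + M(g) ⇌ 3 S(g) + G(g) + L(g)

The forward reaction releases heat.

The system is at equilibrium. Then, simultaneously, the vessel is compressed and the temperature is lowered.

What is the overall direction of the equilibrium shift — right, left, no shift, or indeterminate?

cannot be determined

Gas moles: reactants 3, products 5 (Δn_gas = +2). Compression shifts the system toward the side with fewer moles of gas — to the left.
The forward reaction is exothermic. Lowering T favours the exothermic direction — shift to the right.
The individual effects push in opposite directions; without quantitative information the net direction cannot be determined.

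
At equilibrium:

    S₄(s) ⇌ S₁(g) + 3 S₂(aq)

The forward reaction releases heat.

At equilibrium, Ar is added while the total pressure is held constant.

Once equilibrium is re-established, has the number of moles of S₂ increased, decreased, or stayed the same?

Adding inert gas at constant total pressure expands the volume and lowers every reacting partial pressure. With Δn_gas = 1 − 0 = +1, Q moves away from K toward the side with fewer gas moles, so the system shifts toward the side with more gas moles — to the right.
The net shift is to the right. S₂ is a product, so its amount increases.

increases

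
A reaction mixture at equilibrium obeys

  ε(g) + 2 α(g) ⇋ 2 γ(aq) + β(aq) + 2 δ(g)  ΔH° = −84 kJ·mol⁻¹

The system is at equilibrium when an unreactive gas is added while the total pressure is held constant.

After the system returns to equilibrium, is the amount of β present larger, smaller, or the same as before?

Adding inert gas at constant total pressure expands the volume and lowers every reacting partial pressure. With Δn_gas = 2 − 3 = -1, Q moves away from K toward the side with fewer gas moles, so the system shifts toward the side with more gas moles — to the left.
The net shift is to the left. β is a product, so its amount decreases.

decreases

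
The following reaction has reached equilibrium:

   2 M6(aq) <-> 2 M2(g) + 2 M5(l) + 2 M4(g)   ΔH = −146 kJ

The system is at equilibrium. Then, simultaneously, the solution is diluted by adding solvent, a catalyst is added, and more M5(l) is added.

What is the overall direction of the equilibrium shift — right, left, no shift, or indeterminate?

Dilution lowers every aqueous concentration by the same factor. Δn_aq = 0 − 2 = -2, so the system shifts toward the side with more dissolved moles — to the left.
A catalyst speeds both forward and reverse rates equally; it changes neither Q nor K — no shift from this change.
M5 is a pure liquid; its activity is 1 regardless of amount, so Q is unaffected — no shift from this change.
Only the nonzero effect(s) matter; the net shift is to the left.

left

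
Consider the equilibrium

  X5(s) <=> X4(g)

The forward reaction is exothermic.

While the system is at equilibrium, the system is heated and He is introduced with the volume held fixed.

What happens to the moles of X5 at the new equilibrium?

increases

The forward reaction is exothermic. Raising T favours the endothermic direction — shift to the left.
At constant volume, adding an inert gas leaves every reacting species' partial pressure unchanged, so Q is unchanged — no shift from this change.
The net shift is to the left. X5 is a reactant, so its amount increases.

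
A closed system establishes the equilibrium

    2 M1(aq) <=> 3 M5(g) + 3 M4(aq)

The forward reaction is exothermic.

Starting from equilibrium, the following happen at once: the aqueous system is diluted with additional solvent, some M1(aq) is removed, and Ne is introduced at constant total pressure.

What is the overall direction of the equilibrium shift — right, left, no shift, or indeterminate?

cannot be determined

Dilution lowers every aqueous concentration by the same factor. Δn_aq = 3 − 2 = +1, so the system shifts toward the side with more dissolved moles — to the right.
Removing M1 (aq), a reactant, drives the reaction to the left.
Adding inert gas at constant total pressure expands the volume and lowers every reacting partial pressure. With Δn_gas = 3 − 0 = +3, Q moves away from K toward the side with fewer gas moles, so the system shifts toward the side with more gas moles — to the right.
The individual effects push in opposite directions; without quantitative information the net direction cannot be determined.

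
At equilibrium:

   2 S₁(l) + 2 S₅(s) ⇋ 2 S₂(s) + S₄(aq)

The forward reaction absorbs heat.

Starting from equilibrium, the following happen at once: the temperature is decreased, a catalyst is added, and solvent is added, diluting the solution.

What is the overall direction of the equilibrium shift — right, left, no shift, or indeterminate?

The forward reaction is endothermic. Lowering T favours the exothermic direction — shift to the left.
A catalyst speeds both forward and reverse rates equally; it changes neither Q nor K — no shift from this change.
Dilution lowers every aqueous concentration by the same factor. Δn_aq = 1 − 0 = +1, so the system shifts toward the side with more dissolved moles — to the right.
The individual effects push in opposite directions; without quantitative information the net direction cannot be determined.

cannot be determined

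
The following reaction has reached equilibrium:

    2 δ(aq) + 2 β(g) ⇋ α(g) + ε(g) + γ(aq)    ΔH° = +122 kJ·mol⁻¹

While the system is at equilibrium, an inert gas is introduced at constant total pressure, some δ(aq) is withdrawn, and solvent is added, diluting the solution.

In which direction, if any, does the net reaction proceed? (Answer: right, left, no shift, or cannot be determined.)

left

Adding inert gas at constant total pressure expands the volume, scaling every reacting partial pressure by the same factor. Δn_gas = 2 − 2 = 0, so Q is unchanged — no shift.
Removing δ (aq), a reactant, drives the reaction to the left.
Dilution lowers every aqueous concentration by the same factor. Δn_aq = 1 − 2 = -1, so the system shifts toward the side with more dissolved moles — to the left.
Only the nonzero effect(s) matter; the net shift is to the left.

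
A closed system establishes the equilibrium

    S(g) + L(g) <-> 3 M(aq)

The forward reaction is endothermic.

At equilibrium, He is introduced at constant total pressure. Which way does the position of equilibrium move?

Adding inert gas at constant total pressure expands the volume and lowers every reacting partial pressure. With Δn_gas = 0 − 2 = -2, Q moves away from K toward the side with fewer gas moles, so the system shifts toward the side with more gas moles — to the left.

left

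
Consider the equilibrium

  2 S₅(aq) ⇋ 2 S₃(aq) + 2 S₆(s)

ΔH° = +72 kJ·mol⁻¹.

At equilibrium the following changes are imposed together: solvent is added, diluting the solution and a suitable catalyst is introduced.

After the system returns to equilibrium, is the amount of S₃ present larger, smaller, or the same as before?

Dilution scales every aqueous concentration by the same factor. Δn_aq = 2 − 2 = 0, so Q is unchanged — no shift.
A catalyst speeds both forward and reverse rates equally; it changes neither Q nor K — no shift from this change.
No net shift occurs, so the amount of S₃ is unchanged.

unchanged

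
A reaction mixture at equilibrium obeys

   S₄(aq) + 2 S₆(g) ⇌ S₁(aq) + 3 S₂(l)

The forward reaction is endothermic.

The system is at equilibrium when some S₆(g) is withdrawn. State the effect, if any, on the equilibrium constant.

The equilibrium constant depends only on temperature. This perturbation may move the position of equilibrium, but since T is unchanged, K itself is unchanged.

unchanged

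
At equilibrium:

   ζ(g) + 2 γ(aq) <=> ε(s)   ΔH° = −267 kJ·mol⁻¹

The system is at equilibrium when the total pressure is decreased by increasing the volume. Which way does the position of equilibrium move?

Gas moles: reactants 1, products 0 (Δn_gas = -1). Expansion shifts the system toward the side with more moles of gas — to the left.

left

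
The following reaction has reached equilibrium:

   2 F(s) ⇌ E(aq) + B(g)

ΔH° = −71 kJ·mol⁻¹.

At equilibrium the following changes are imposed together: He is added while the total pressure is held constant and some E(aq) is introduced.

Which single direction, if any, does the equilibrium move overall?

cannot be determined

Adding inert gas at constant total pressure expands the volume and lowers every reacting partial pressure. With Δn_gas = 1 − 0 = +1, Q moves away from K toward the side with fewer gas moles, so the system shifts toward the side with more gas moles — to the right.
Adding E (aq), a product, drives the reaction to the left.
The individual effects push in opposite directions; without quantitative information the net direction cannot be determined.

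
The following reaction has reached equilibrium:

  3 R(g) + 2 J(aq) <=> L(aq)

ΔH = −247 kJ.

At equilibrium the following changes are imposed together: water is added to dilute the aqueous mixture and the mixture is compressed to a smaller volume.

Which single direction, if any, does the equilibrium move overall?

Dilution lowers every aqueous concentration by the same factor. Δn_aq = 1 − 2 = -1, so the system shifts toward the side with more dissolved moles — to the left.
Gas moles: reactants 3, products 0 (Δn_gas = -3). Compression shifts the system toward the side with fewer moles of gas — to the right.
The individual effects push in opposite directions; without quantitative information the net direction cannot be determined.

cannot be determined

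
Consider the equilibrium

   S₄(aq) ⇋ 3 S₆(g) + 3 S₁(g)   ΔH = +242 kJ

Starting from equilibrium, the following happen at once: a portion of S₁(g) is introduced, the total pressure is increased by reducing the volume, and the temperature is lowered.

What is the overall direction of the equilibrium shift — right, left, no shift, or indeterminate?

Adding S₁ (g), a product, drives the reaction to the left.
Gas moles: reactants 0, products 6 (Δn_gas = +6). Compression shifts the system toward the side with fewer moles of gas — to the left.
The forward reaction is endothermic. Lowering T favours the exothermic direction — shift to the left.
All effects act in the same direction — net shift to the left.

left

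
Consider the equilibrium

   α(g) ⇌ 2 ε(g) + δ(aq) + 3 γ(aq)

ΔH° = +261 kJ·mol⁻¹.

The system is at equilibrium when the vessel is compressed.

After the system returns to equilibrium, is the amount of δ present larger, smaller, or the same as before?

Gas moles: reactants 1, products 2 (Δn_gas = +1). Compression shifts the system toward the side with fewer moles of gas — to the left.
The net shift is to the left. δ is a product, so its amount decreases.

decreases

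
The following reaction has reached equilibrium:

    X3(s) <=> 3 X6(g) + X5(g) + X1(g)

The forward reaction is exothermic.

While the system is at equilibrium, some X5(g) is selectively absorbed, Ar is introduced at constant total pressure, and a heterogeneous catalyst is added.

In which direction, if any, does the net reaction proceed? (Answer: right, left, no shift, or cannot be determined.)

Removing X5 (g), a product, drives the reaction to the right.
Adding inert gas at constant total pressure expands the volume and lowers every reacting partial pressure. With Δn_gas = 5 − 0 = +5, Q moves away from K toward the side with fewer gas moles, so the system shifts toward the side with more gas moles — to the right.
A catalyst speeds both forward and reverse rates equally; it changes neither Q nor K — no shift from this change.
Only the nonzero effect(s) matter; the net shift is to the right.

right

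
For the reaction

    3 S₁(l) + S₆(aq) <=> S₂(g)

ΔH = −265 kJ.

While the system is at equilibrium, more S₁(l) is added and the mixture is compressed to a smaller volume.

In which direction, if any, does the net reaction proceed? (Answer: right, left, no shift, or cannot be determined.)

S₁ is a pure liquid; its activity is 1 regardless of amount, so Q is unaffected — no shift from this change.
Gas moles: reactants 0, products 1 (Δn_gas = +1). Compression shifts the system toward the side with fewer moles of gas — to the left.
Only the nonzero effect(s) matter; the net shift is to the left.

left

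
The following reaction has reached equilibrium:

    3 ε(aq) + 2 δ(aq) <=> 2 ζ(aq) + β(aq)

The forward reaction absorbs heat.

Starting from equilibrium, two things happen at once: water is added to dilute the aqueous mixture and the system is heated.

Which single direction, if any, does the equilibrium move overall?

Dilution lowers every aqueous concentration by the same factor. Δn_aq = 3 − 5 = -2, so the system shifts toward the side with more dissolved moles — to the left.
The forward reaction is endothermic. Raising T favours the endothermic direction — shift to the right.
The individual effects push in opposite directions; without quantitative information the net direction cannot be determined.

cannot be determined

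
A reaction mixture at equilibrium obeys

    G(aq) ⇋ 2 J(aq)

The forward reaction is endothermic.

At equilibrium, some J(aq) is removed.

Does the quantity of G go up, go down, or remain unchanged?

decreases

Removing J (aq), a product, drives the reaction to the right.
The net shift is to the right. G is a reactant, so its amount decreases.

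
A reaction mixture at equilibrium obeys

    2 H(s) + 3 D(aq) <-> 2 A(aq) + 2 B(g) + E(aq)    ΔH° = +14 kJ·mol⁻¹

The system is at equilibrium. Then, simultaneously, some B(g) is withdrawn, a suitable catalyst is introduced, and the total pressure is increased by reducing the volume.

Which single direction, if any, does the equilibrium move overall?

cannot be determined

Removing B (g), a product, drives the reaction to the right.
A catalyst speeds both forward and reverse rates equally; it changes neither Q nor K — no shift from this change.
Gas moles: reactants 0, products 2 (Δn_gas = +2). Compression shifts the system toward the side with fewer moles of gas — to the left.
The individual effects push in opposite directions; without quantitative information the net direction cannot be determined.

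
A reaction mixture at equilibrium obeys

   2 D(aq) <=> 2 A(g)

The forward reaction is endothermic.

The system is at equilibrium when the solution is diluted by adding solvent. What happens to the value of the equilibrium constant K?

unchanged

The equilibrium constant depends only on temperature. This perturbation may move the position of equilibrium, but since T is unchanged, K itself is unchanged.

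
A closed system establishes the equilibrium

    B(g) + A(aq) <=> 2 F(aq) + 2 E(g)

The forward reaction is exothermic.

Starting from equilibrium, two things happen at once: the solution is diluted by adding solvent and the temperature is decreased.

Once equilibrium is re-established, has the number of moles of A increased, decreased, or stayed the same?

Dilution lowers every aqueous concentration by the same factor. Δn_aq = 2 − 1 = +1, so the system shifts toward the side with more dissolved moles — to the right.
The forward reaction is exothermic. Lowering T favours the exothermic direction — shift to the right.
The net shift is to the right. A is a reactant, so its amount decreases.

decreases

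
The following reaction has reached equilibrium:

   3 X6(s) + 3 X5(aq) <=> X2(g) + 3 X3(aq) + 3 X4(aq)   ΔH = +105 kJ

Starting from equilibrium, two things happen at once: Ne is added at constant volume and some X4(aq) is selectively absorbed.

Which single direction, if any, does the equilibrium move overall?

right

At constant volume, adding an inert gas leaves every reacting species' partial pressure unchanged, so Q is unchanged — no shift from this change.
Removing X4 (aq), a product, drives the reaction to the right.
Only the nonzero effect(s) matter; the net shift is to the right.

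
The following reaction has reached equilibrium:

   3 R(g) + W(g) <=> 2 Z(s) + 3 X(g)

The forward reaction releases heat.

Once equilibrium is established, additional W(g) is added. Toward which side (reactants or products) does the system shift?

Adding W (g), a reactant, drives the reaction to the right.

right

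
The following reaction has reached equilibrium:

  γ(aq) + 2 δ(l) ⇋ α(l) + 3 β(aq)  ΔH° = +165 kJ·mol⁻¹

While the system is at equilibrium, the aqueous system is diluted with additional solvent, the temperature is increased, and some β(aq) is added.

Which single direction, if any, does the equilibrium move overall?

cannot be determined

Dilution lowers every aqueous concentration by the same factor. Δn_aq = 3 − 1 = +2, so the system shifts toward the side with more dissolved moles — to the right.
The forward reaction is endothermic. Raising T favours the endothermic direction — shift to the right.
Adding β (aq), a product, drives the reaction to the left.
The individual effects push in opposite directions; without quantitative information the net direction cannot be determined.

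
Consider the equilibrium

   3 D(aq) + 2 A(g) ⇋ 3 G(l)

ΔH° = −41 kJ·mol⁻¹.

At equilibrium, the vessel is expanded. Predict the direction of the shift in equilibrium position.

Gas moles: reactants 2, products 0 (Δn_gas = -2). Expansion shifts the system toward the side with more moles of gas — to the left.

left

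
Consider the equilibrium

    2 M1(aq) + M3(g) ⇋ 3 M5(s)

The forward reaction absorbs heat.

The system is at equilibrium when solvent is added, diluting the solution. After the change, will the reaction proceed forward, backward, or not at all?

Dilution lowers every aqueous concentration by the same factor. Δn_aq = 0 − 2 = -2, so the system shifts toward the side with more dissolved moles — to the left.

left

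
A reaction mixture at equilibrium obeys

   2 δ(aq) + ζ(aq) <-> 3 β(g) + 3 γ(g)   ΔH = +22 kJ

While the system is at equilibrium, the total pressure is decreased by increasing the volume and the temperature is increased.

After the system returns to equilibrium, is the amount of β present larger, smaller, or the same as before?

increases

Gas moles: reactants 0, products 6 (Δn_gas = +6). Expansion shifts the system toward the side with more moles of gas — to the right.
The forward reaction is endothermic. Raising T favours the endothermic direction — shift to the right.
The net shift is to the right. β is a product, so its amount increases.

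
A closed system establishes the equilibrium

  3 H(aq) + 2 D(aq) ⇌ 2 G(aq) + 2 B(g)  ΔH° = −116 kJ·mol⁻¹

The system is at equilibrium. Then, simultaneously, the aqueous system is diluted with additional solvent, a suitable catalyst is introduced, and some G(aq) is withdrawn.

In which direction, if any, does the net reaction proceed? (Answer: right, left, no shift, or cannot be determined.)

cannot be determined

Dilution lowers every aqueous concentration by the same factor. Δn_aq = 2 − 5 = -3, so the system shifts toward the side with more dissolved moles — to the left.
A catalyst speeds both forward and reverse rates equally; it changes neither Q nor K — no shift from this change.
Removing G (aq), a product, drives the reaction to the right.
The individual effects push in opposite directions; without quantitative information the net direction cannot be determined.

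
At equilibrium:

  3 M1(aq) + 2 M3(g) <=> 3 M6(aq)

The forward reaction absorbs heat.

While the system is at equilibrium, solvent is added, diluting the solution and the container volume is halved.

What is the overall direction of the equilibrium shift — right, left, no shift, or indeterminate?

right

Dilution scales every aqueous concentration by the same factor. Δn_aq = 3 − 3 = 0, so Q is unchanged — no shift.
Gas moles: reactants 2, products 0 (Δn_gas = -2). Compression shifts the system toward the side with fewer moles of gas — to the right.
Only the nonzero effect(s) matter; the net shift is to the right.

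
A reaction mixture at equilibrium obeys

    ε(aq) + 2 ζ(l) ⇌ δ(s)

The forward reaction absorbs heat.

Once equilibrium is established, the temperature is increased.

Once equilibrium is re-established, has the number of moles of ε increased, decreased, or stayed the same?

decreases

The forward reaction is endothermic. Raising T favours the endothermic direction — shift to the right.
The net shift is to the right. ε is a reactant, so its amount decreases.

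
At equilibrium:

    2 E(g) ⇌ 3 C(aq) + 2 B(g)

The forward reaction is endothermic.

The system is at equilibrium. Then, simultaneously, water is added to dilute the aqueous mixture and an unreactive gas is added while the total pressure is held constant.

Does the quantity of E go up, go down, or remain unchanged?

Dilution lowers every aqueous concentration by the same factor. Δn_aq = 3 − 0 = +3, so the system shifts toward the side with more dissolved moles — to the right.
Adding inert gas at constant total pressure expands the volume, scaling every reacting partial pressure by the same factor. Δn_gas = 2 − 2 = 0, so Q is unchanged — no shift.
The net shift is to the right. E is a reactant, so its amount decreases.

decreases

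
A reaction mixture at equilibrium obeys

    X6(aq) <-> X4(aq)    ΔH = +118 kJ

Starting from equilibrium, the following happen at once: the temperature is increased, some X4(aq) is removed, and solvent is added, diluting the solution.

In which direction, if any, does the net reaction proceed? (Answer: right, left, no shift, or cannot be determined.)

right

The forward reaction is endothermic. Raising T favours the endothermic direction — shift to the right.
Removing X4 (aq), a product, drives the reaction to the right.
Dilution scales every aqueous concentration by the same factor. Δn_aq = 1 − 1 = 0, so Q is unchanged — no shift.
Only the nonzero effect(s) matter; the net shift is to the right.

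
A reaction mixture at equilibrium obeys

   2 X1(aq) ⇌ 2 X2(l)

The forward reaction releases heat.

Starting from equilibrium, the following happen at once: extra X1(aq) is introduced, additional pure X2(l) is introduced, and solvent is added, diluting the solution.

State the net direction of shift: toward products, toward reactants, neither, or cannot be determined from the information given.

cannot be determined

Adding X1 (aq), a reactant, drives the reaction to the right.
X2 is a pure liquid; its activity is 1 regardless of amount, so Q is unaffected — no shift from this change.
Dilution lowers every aqueous concentration by the same factor. Δn_aq = 0 − 2 = -2, so the system shifts toward the side with more dissolved moles — to the left.
The individual effects push in opposite directions; without quantitative information the net direction cannot be determined.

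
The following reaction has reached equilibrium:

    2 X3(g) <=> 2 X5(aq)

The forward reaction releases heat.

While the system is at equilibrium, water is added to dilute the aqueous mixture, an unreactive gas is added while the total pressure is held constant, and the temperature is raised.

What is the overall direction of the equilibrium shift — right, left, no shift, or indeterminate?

Dilution lowers every aqueous concentration by the same factor. Δn_aq = 2 − 0 = +2, so the system shifts toward the side with more dissolved moles — to the right.
Adding inert gas at constant total pressure expands the volume and lowers every reacting partial pressure. With Δn_gas = 0 − 2 = -2, Q moves away from K toward the side with fewer gas moles, so the system shifts toward the side with more gas moles — to the left.
The forward reaction is exothermic. Raising T favours the endothermic direction — shift to the left.
The individual effects push in opposite directions; without quantitative information the net direction cannot be determined.

cannot be determined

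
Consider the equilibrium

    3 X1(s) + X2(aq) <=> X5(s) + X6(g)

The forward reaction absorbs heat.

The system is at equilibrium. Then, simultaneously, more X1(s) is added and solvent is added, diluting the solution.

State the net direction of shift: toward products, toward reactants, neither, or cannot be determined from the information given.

X1 is a pure solid; its activity is 1 regardless of amount, so Q is unaffected — no shift from this change.
Dilution lowers every aqueous concentration by the same factor. Δn_aq = 0 − 1 = -1, so the system shifts toward the side with more dissolved moles — to the left.
Only the nonzero effect(s) matter; the net shift is to the left.

left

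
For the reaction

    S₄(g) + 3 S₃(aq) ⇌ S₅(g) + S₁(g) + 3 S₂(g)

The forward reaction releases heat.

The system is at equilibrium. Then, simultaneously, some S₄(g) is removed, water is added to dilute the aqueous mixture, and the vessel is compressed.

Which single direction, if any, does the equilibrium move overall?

Removing S₄ (g), a reactant, drives the reaction to the left.
Dilution lowers every aqueous concentration by the same factor. Δn_aq = 0 − 3 = -3, so the system shifts toward the side with more dissolved moles — to the left.
Gas moles: reactants 1, products 5 (Δn_gas = +4). Compression shifts the system toward the side with fewer moles of gas — to the left.
All effects act in the same direction — net shift to the left.

left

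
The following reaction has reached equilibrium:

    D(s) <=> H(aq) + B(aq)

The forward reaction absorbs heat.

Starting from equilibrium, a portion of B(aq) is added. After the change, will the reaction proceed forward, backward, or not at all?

left

Adding B (aq), a product, drives the reaction to the left.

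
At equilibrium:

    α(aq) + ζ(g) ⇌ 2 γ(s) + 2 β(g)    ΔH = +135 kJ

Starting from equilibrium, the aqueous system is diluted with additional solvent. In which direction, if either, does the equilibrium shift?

Dilution lowers every aqueous concentration by the same factor. Δn_aq = 0 − 1 = -1, so the system shifts toward the side with more dissolved moles — to the left.

left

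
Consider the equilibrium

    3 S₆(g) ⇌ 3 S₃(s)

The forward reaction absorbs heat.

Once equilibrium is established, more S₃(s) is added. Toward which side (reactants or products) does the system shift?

no shift

S₃ is a pure solid; its activity is 1 regardless of amount, so Q is unaffected — no shift from this change.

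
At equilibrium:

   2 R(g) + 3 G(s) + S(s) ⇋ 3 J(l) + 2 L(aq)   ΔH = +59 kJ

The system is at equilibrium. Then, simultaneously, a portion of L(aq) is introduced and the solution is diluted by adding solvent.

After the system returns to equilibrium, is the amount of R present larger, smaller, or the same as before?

Adding L (aq), a product, drives the reaction to the left.
Dilution lowers every aqueous concentration by the same factor. Δn_aq = 2 − 0 = +2, so the system shifts toward the side with more dissolved moles — to the right.
The two effects oppose each other, so the net shift — and hence the change in R — cannot be determined from the given information.

cannot be determined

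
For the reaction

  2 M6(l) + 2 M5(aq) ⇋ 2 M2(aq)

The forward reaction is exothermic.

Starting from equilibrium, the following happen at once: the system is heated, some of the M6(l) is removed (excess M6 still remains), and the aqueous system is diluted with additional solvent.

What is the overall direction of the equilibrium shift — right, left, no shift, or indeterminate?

The forward reaction is exothermic. Raising T favours the endothermic direction — shift to the left.
M6 is a pure liquid; its activity is 1 regardless of amount, so Q is unaffected — no shift from this change.
Dilution scales every aqueous concentration by the same factor. Δn_aq = 2 − 2 = 0, so Q is unchanged — no shift.
Only the nonzero effect(s) matter; the net shift is to the left.

left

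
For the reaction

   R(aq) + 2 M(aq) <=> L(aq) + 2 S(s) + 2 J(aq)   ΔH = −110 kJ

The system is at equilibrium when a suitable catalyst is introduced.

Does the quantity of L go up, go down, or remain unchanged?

unchanged

A catalyst speeds both forward and reverse rates equally; it changes neither Q nor K — no shift from this change.
No net shift occurs, so the amount of L is unchanged.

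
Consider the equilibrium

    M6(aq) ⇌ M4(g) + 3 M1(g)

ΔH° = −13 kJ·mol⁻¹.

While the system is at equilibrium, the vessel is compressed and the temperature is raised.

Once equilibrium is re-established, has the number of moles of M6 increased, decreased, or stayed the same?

increases

Gas moles: reactants 0, products 4 (Δn_gas = +4). Compression shifts the system toward the side with fewer moles of gas — to the left.
The forward reaction is exothermic. Raising T favours the endothermic direction — shift to the left.
The net shift is to the left. M6 is a reactant, so its amount increases.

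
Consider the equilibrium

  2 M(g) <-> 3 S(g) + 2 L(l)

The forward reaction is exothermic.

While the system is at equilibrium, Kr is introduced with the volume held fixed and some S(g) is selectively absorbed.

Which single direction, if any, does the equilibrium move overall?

right

At constant volume, adding an inert gas leaves every reacting species' partial pressure unchanged, so Q is unchanged — no shift from this change.
Removing S (g), a product, drives the reaction to the right.
Only the nonzero effect(s) matter; the net shift is to the right.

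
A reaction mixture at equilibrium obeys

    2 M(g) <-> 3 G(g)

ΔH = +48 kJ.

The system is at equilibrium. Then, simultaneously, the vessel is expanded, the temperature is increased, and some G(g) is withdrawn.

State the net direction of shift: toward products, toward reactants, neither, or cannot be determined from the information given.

right

Gas moles: reactants 2, products 3 (Δn_gas = +1). Expansion shifts the system toward the side with more moles of gas — to the right.
The forward reaction is endothermic. Raising T favours the endothermic direction — shift to the right.
Removing G (g), a product, drives the reaction to the right.
All effects act in the same direction — net shift to the right.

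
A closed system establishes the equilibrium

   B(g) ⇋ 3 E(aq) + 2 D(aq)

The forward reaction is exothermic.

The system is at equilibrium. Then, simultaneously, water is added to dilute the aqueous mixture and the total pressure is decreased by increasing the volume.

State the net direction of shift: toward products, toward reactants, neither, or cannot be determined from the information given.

Dilution lowers every aqueous concentration by the same factor. Δn_aq = 5 − 0 = +5, so the system shifts toward the side with more dissolved moles — to the right.
Gas moles: reactants 1, products 0 (Δn_gas = -1). Expansion shifts the system toward the side with more moles of gas — to the left.
The individual effects push in opposite directions; without quantitative information the net direction cannot be determined.

cannot be determined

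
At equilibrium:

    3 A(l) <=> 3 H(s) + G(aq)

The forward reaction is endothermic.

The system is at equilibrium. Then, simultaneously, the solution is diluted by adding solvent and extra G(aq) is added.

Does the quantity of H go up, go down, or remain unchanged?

Dilution lowers every aqueous concentration by the same factor. Δn_aq = 1 − 0 = +1, so the system shifts toward the side with more dissolved moles — to the right.
Adding G (aq), a product, drives the reaction to the left.
The two effects oppose each other, so the net shift — and hence the change in H — cannot be determined from the given information.

cannot be determined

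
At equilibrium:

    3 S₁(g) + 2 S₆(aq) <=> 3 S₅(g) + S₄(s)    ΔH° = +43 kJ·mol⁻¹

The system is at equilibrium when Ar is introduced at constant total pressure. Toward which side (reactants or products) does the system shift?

no shift

Adding inert gas at constant total pressure expands the volume, scaling every reacting partial pressure by the same factor. Δn_gas = 3 − 3 = 0, so Q is unchanged — no shift.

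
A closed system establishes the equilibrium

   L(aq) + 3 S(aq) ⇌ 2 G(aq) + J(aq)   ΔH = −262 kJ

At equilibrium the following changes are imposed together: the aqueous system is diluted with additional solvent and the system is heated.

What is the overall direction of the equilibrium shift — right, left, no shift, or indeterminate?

left

Dilution lowers every aqueous concentration by the same factor. Δn_aq = 3 − 4 = -1, so the system shifts toward the side with more dissolved moles — to the left.
The forward reaction is exothermic. Raising T favours the endothermic direction — shift to the left.
All effects act in the same direction — net shift to the left.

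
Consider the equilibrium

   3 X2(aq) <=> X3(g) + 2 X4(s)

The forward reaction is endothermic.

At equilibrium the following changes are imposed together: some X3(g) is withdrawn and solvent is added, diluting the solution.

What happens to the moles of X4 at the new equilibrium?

Removing X3 (g), a product, drives the reaction to the right.
Dilution lowers every aqueous concentration by the same factor. Δn_aq = 0 − 3 = -3, so the system shifts toward the side with more dissolved moles — to the left.
The two effects oppose each other, so the net shift — and hence the change in X4 — cannot be determined from the given information.

cannot be determined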